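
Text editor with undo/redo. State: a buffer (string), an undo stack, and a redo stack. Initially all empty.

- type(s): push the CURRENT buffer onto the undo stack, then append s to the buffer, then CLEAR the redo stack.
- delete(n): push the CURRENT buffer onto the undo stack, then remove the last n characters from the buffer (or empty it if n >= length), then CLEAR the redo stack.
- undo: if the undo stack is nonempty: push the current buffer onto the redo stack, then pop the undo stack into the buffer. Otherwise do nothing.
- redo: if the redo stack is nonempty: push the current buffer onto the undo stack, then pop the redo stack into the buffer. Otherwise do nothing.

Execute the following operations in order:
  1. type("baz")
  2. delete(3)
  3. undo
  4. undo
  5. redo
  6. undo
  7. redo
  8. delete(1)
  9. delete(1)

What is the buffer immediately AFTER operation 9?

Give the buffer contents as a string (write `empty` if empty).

After op 1 (type): buf='baz' undo_depth=1 redo_depth=0
After op 2 (delete): buf='(empty)' undo_depth=2 redo_depth=0
After op 3 (undo): buf='baz' undo_depth=1 redo_depth=1
After op 4 (undo): buf='(empty)' undo_depth=0 redo_depth=2
After op 5 (redo): buf='baz' undo_depth=1 redo_depth=1
After op 6 (undo): buf='(empty)' undo_depth=0 redo_depth=2
After op 7 (redo): buf='baz' undo_depth=1 redo_depth=1
After op 8 (delete): buf='ba' undo_depth=2 redo_depth=0
After op 9 (delete): buf='b' undo_depth=3 redo_depth=0

Answer: b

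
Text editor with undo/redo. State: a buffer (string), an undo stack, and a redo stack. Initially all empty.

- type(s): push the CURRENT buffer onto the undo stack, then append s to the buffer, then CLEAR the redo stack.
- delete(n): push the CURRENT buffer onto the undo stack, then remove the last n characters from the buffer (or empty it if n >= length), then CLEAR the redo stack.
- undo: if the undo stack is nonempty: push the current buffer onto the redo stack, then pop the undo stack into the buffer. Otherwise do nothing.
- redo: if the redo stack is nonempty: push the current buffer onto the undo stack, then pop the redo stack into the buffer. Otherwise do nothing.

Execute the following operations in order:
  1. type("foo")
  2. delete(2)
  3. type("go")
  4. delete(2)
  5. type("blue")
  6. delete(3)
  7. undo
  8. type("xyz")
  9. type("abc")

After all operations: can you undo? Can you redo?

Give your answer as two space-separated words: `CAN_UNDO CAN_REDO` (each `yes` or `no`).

Answer: yes no

Derivation:
After op 1 (type): buf='foo' undo_depth=1 redo_depth=0
After op 2 (delete): buf='f' undo_depth=2 redo_depth=0
After op 3 (type): buf='fgo' undo_depth=3 redo_depth=0
After op 4 (delete): buf='f' undo_depth=4 redo_depth=0
After op 5 (type): buf='fblue' undo_depth=5 redo_depth=0
After op 6 (delete): buf='fb' undo_depth=6 redo_depth=0
After op 7 (undo): buf='fblue' undo_depth=5 redo_depth=1
After op 8 (type): buf='fbluexyz' undo_depth=6 redo_depth=0
After op 9 (type): buf='fbluexyzabc' undo_depth=7 redo_depth=0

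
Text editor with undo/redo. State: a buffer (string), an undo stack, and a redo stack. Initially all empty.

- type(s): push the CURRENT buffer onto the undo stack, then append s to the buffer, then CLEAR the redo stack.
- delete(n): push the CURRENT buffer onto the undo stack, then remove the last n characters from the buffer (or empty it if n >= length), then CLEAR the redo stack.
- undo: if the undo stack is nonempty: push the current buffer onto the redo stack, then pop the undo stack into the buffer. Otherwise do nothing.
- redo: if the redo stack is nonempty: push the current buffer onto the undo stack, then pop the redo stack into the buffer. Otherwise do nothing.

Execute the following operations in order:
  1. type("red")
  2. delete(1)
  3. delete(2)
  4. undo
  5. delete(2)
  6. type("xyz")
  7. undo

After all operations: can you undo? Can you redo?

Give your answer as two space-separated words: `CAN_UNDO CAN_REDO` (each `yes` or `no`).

Answer: yes yes

Derivation:
After op 1 (type): buf='red' undo_depth=1 redo_depth=0
After op 2 (delete): buf='re' undo_depth=2 redo_depth=0
After op 3 (delete): buf='(empty)' undo_depth=3 redo_depth=0
After op 4 (undo): buf='re' undo_depth=2 redo_depth=1
After op 5 (delete): buf='(empty)' undo_depth=3 redo_depth=0
After op 6 (type): buf='xyz' undo_depth=4 redo_depth=0
After op 7 (undo): buf='(empty)' undo_depth=3 redo_depth=1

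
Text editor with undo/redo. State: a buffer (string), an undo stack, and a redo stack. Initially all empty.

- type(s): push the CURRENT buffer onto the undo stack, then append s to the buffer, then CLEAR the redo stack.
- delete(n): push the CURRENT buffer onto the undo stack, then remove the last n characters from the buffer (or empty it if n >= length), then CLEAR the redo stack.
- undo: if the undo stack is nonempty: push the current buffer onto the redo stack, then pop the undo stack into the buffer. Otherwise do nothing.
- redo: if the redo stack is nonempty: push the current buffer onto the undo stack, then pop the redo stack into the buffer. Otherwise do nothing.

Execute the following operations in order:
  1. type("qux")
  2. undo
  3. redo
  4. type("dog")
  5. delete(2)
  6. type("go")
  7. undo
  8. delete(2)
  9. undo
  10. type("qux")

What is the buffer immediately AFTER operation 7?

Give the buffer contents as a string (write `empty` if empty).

After op 1 (type): buf='qux' undo_depth=1 redo_depth=0
After op 2 (undo): buf='(empty)' undo_depth=0 redo_depth=1
After op 3 (redo): buf='qux' undo_depth=1 redo_depth=0
After op 4 (type): buf='quxdog' undo_depth=2 redo_depth=0
After op 5 (delete): buf='quxd' undo_depth=3 redo_depth=0
After op 6 (type): buf='quxdgo' undo_depth=4 redo_depth=0
After op 7 (undo): buf='quxd' undo_depth=3 redo_depth=1

Answer: quxd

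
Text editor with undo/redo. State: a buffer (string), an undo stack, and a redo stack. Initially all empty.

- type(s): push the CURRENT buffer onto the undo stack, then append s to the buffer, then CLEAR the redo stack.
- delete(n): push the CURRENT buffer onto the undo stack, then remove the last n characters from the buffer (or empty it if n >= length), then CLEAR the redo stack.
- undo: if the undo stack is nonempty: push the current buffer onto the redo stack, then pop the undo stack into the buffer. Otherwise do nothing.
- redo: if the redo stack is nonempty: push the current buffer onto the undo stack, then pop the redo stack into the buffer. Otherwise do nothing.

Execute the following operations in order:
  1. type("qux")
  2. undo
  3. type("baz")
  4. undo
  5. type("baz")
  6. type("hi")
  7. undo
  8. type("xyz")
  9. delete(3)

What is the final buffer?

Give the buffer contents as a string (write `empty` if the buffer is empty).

Answer: baz

Derivation:
After op 1 (type): buf='qux' undo_depth=1 redo_depth=0
After op 2 (undo): buf='(empty)' undo_depth=0 redo_depth=1
After op 3 (type): buf='baz' undo_depth=1 redo_depth=0
After op 4 (undo): buf='(empty)' undo_depth=0 redo_depth=1
After op 5 (type): buf='baz' undo_depth=1 redo_depth=0
After op 6 (type): buf='bazhi' undo_depth=2 redo_depth=0
After op 7 (undo): buf='baz' undo_depth=1 redo_depth=1
After op 8 (type): buf='bazxyz' undo_depth=2 redo_depth=0
After op 9 (delete): buf='baz' undo_depth=3 redo_depth=0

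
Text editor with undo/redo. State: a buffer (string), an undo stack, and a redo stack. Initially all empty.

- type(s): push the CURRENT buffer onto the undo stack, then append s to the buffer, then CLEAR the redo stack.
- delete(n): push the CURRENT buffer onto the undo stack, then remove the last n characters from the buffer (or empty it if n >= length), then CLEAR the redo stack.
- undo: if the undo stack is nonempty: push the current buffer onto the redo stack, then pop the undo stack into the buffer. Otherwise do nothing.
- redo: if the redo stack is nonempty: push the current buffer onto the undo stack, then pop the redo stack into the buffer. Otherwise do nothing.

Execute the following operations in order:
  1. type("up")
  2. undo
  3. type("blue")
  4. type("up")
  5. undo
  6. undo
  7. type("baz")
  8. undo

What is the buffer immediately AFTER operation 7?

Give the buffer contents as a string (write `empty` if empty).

Answer: baz

Derivation:
After op 1 (type): buf='up' undo_depth=1 redo_depth=0
After op 2 (undo): buf='(empty)' undo_depth=0 redo_depth=1
After op 3 (type): buf='blue' undo_depth=1 redo_depth=0
After op 4 (type): buf='blueup' undo_depth=2 redo_depth=0
After op 5 (undo): buf='blue' undo_depth=1 redo_depth=1
After op 6 (undo): buf='(empty)' undo_depth=0 redo_depth=2
After op 7 (type): buf='baz' undo_depth=1 redo_depth=0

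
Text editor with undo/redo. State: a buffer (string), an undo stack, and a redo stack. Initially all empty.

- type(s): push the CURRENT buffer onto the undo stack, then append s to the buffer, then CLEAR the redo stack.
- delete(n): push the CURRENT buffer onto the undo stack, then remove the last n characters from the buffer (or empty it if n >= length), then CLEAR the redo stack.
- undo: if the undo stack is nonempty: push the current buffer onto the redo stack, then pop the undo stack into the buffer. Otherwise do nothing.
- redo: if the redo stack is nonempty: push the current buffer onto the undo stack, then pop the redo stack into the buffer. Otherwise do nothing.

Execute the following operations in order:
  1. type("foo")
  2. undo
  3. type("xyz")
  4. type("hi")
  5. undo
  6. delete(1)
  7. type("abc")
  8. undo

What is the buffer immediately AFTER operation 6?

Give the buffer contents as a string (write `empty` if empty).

After op 1 (type): buf='foo' undo_depth=1 redo_depth=0
After op 2 (undo): buf='(empty)' undo_depth=0 redo_depth=1
After op 3 (type): buf='xyz' undo_depth=1 redo_depth=0
After op 4 (type): buf='xyzhi' undo_depth=2 redo_depth=0
After op 5 (undo): buf='xyz' undo_depth=1 redo_depth=1
After op 6 (delete): buf='xy' undo_depth=2 redo_depth=0

Answer: xy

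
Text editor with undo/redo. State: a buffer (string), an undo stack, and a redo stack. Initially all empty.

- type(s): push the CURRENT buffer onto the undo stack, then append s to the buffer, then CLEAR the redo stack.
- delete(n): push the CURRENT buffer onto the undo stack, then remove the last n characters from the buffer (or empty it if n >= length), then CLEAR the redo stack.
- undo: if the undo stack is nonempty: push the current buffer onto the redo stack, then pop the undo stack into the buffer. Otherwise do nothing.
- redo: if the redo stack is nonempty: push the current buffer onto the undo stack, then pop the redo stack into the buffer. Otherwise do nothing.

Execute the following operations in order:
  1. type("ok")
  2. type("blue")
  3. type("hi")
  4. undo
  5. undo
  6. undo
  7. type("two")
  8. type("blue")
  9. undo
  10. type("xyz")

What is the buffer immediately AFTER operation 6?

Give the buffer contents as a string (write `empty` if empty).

Answer: empty

Derivation:
After op 1 (type): buf='ok' undo_depth=1 redo_depth=0
After op 2 (type): buf='okblue' undo_depth=2 redo_depth=0
After op 3 (type): buf='okbluehi' undo_depth=3 redo_depth=0
After op 4 (undo): buf='okblue' undo_depth=2 redo_depth=1
After op 5 (undo): buf='ok' undo_depth=1 redo_depth=2
After op 6 (undo): buf='(empty)' undo_depth=0 redo_depth=3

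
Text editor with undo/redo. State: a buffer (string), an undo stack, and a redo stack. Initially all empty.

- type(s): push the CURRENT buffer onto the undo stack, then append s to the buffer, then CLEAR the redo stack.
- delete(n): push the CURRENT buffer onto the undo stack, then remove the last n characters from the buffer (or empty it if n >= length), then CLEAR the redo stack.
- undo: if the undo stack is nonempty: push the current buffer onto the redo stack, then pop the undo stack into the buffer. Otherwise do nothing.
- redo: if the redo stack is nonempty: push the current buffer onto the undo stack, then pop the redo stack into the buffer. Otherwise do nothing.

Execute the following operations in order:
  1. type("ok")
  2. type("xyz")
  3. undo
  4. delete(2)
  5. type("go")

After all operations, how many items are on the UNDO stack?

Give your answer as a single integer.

Answer: 3

Derivation:
After op 1 (type): buf='ok' undo_depth=1 redo_depth=0
After op 2 (type): buf='okxyz' undo_depth=2 redo_depth=0
After op 3 (undo): buf='ok' undo_depth=1 redo_depth=1
After op 4 (delete): buf='(empty)' undo_depth=2 redo_depth=0
After op 5 (type): buf='go' undo_depth=3 redo_depth=0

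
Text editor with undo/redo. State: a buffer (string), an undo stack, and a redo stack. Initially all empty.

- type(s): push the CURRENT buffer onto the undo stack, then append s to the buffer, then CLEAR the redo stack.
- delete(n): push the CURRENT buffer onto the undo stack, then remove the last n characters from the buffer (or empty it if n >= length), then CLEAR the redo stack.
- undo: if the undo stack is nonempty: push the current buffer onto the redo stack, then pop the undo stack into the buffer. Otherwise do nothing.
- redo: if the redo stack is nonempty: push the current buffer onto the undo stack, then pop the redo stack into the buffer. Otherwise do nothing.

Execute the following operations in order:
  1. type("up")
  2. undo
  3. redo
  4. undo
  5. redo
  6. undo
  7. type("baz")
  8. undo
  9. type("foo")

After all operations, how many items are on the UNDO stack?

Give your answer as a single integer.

After op 1 (type): buf='up' undo_depth=1 redo_depth=0
After op 2 (undo): buf='(empty)' undo_depth=0 redo_depth=1
After op 3 (redo): buf='up' undo_depth=1 redo_depth=0
After op 4 (undo): buf='(empty)' undo_depth=0 redo_depth=1
After op 5 (redo): buf='up' undo_depth=1 redo_depth=0
After op 6 (undo): buf='(empty)' undo_depth=0 redo_depth=1
After op 7 (type): buf='baz' undo_depth=1 redo_depth=0
After op 8 (undo): buf='(empty)' undo_depth=0 redo_depth=1
After op 9 (type): buf='foo' undo_depth=1 redo_depth=0

Answer: 1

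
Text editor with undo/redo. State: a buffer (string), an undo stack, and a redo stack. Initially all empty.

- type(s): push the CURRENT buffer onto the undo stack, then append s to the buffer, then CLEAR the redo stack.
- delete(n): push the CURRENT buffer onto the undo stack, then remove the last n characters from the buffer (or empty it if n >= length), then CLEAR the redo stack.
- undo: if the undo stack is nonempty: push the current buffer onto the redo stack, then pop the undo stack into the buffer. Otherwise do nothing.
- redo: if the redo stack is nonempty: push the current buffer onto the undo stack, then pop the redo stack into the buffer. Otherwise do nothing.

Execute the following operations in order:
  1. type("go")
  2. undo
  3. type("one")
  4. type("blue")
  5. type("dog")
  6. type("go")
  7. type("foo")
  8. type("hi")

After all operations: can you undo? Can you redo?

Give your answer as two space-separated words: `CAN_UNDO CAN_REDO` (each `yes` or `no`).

After op 1 (type): buf='go' undo_depth=1 redo_depth=0
After op 2 (undo): buf='(empty)' undo_depth=0 redo_depth=1
After op 3 (type): buf='one' undo_depth=1 redo_depth=0
After op 4 (type): buf='oneblue' undo_depth=2 redo_depth=0
After op 5 (type): buf='onebluedog' undo_depth=3 redo_depth=0
After op 6 (type): buf='onebluedoggo' undo_depth=4 redo_depth=0
After op 7 (type): buf='onebluedoggofoo' undo_depth=5 redo_depth=0
After op 8 (type): buf='onebluedoggofoohi' undo_depth=6 redo_depth=0

Answer: yes no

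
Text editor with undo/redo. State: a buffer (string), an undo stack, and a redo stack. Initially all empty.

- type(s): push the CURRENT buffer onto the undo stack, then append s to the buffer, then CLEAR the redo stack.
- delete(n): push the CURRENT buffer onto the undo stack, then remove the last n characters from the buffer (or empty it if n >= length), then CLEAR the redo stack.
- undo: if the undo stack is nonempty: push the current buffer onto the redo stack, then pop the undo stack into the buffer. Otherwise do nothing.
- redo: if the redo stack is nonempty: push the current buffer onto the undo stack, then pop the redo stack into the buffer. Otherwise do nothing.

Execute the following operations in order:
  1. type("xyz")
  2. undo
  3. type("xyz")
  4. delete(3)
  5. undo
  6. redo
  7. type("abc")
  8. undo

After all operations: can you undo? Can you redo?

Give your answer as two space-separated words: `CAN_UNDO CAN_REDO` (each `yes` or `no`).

Answer: yes yes

Derivation:
After op 1 (type): buf='xyz' undo_depth=1 redo_depth=0
After op 2 (undo): buf='(empty)' undo_depth=0 redo_depth=1
After op 3 (type): buf='xyz' undo_depth=1 redo_depth=0
After op 4 (delete): buf='(empty)' undo_depth=2 redo_depth=0
After op 5 (undo): buf='xyz' undo_depth=1 redo_depth=1
After op 6 (redo): buf='(empty)' undo_depth=2 redo_depth=0
After op 7 (type): buf='abc' undo_depth=3 redo_depth=0
After op 8 (undo): buf='(empty)' undo_depth=2 redo_depth=1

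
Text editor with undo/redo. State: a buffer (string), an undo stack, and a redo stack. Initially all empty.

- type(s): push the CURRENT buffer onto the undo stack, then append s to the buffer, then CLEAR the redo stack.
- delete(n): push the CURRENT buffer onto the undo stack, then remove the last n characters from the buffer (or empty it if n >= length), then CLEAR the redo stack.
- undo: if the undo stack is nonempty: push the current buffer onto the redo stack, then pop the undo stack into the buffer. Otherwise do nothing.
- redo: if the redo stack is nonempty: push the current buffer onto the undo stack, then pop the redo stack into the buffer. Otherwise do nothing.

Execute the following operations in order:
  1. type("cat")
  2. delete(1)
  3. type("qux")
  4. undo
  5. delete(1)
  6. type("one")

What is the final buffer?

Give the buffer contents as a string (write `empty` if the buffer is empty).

After op 1 (type): buf='cat' undo_depth=1 redo_depth=0
After op 2 (delete): buf='ca' undo_depth=2 redo_depth=0
After op 3 (type): buf='caqux' undo_depth=3 redo_depth=0
After op 4 (undo): buf='ca' undo_depth=2 redo_depth=1
After op 5 (delete): buf='c' undo_depth=3 redo_depth=0
After op 6 (type): buf='cone' undo_depth=4 redo_depth=0

Answer: cone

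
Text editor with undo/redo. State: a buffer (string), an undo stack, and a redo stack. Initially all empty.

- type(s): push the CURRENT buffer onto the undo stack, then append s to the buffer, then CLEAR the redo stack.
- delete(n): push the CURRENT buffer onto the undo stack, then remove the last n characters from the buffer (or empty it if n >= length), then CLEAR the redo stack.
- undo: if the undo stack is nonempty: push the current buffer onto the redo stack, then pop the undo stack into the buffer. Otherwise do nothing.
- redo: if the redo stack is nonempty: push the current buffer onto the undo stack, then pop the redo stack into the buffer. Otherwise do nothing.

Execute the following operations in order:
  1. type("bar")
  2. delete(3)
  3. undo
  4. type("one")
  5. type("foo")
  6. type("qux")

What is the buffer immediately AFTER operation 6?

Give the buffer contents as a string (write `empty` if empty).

After op 1 (type): buf='bar' undo_depth=1 redo_depth=0
After op 2 (delete): buf='(empty)' undo_depth=2 redo_depth=0
After op 3 (undo): buf='bar' undo_depth=1 redo_depth=1
After op 4 (type): buf='barone' undo_depth=2 redo_depth=0
After op 5 (type): buf='baronefoo' undo_depth=3 redo_depth=0
After op 6 (type): buf='baronefooqux' undo_depth=4 redo_depth=0

Answer: baronefooqux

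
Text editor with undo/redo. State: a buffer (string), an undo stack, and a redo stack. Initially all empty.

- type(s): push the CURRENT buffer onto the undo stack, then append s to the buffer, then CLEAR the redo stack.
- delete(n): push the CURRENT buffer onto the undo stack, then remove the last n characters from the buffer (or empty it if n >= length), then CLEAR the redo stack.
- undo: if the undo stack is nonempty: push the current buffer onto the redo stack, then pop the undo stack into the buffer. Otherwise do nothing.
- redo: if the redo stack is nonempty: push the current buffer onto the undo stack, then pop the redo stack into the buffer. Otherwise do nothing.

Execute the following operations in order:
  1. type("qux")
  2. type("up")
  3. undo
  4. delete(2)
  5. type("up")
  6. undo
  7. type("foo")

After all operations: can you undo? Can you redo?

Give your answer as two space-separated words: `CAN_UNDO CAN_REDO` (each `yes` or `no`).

Answer: yes no

Derivation:
After op 1 (type): buf='qux' undo_depth=1 redo_depth=0
After op 2 (type): buf='quxup' undo_depth=2 redo_depth=0
After op 3 (undo): buf='qux' undo_depth=1 redo_depth=1
After op 4 (delete): buf='q' undo_depth=2 redo_depth=0
After op 5 (type): buf='qup' undo_depth=3 redo_depth=0
After op 6 (undo): buf='q' undo_depth=2 redo_depth=1
After op 7 (type): buf='qfoo' undo_depth=3 redo_depth=0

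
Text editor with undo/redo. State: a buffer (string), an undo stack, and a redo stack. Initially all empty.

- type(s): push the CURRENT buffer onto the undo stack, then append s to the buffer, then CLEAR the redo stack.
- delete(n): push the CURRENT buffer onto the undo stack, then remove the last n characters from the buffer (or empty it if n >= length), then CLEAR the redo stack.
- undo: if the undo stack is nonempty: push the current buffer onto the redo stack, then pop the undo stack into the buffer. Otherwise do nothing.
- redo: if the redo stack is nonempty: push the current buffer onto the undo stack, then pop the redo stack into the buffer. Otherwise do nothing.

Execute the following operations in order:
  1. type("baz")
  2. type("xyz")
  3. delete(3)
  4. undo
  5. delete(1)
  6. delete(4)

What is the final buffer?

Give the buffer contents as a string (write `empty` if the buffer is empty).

After op 1 (type): buf='baz' undo_depth=1 redo_depth=0
After op 2 (type): buf='bazxyz' undo_depth=2 redo_depth=0
After op 3 (delete): buf='baz' undo_depth=3 redo_depth=0
After op 4 (undo): buf='bazxyz' undo_depth=2 redo_depth=1
After op 5 (delete): buf='bazxy' undo_depth=3 redo_depth=0
After op 6 (delete): buf='b' undo_depth=4 redo_depth=0

Answer: b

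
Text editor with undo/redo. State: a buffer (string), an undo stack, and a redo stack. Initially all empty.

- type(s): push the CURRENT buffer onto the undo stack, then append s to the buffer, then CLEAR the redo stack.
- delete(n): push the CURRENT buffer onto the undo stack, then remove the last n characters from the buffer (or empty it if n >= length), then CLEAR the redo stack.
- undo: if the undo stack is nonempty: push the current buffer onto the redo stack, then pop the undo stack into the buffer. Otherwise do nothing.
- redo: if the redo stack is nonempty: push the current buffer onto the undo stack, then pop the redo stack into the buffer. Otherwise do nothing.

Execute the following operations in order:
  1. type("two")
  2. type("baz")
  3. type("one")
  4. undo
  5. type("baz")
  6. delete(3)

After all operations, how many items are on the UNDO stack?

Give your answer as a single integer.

Answer: 4

Derivation:
After op 1 (type): buf='two' undo_depth=1 redo_depth=0
After op 2 (type): buf='twobaz' undo_depth=2 redo_depth=0
After op 3 (type): buf='twobazone' undo_depth=3 redo_depth=0
After op 4 (undo): buf='twobaz' undo_depth=2 redo_depth=1
After op 5 (type): buf='twobazbaz' undo_depth=3 redo_depth=0
After op 6 (delete): buf='twobaz' undo_depth=4 redo_depth=0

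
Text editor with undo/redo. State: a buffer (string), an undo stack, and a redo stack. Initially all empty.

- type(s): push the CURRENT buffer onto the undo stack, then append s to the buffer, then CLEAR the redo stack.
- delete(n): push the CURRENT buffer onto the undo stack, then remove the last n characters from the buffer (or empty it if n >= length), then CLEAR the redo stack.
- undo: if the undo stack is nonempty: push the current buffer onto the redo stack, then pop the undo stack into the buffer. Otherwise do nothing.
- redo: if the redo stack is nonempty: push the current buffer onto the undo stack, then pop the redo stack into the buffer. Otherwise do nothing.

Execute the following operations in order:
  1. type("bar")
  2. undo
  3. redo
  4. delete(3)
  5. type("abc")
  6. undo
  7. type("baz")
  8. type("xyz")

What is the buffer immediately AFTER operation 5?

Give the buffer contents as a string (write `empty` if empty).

Answer: abc

Derivation:
After op 1 (type): buf='bar' undo_depth=1 redo_depth=0
After op 2 (undo): buf='(empty)' undo_depth=0 redo_depth=1
After op 3 (redo): buf='bar' undo_depth=1 redo_depth=0
After op 4 (delete): buf='(empty)' undo_depth=2 redo_depth=0
After op 5 (type): buf='abc' undo_depth=3 redo_depth=0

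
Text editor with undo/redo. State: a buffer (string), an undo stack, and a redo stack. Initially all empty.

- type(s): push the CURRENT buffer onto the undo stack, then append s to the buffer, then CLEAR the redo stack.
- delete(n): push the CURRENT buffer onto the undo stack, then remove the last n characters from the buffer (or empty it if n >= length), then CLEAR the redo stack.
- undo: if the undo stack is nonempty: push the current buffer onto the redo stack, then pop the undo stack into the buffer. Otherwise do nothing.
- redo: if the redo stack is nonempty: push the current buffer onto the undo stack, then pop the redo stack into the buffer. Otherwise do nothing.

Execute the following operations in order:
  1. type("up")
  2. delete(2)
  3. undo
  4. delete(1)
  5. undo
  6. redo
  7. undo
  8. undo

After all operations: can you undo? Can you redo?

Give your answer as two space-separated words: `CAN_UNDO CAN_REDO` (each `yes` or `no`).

After op 1 (type): buf='up' undo_depth=1 redo_depth=0
After op 2 (delete): buf='(empty)' undo_depth=2 redo_depth=0
After op 3 (undo): buf='up' undo_depth=1 redo_depth=1
After op 4 (delete): buf='u' undo_depth=2 redo_depth=0
After op 5 (undo): buf='up' undo_depth=1 redo_depth=1
After op 6 (redo): buf='u' undo_depth=2 redo_depth=0
After op 7 (undo): buf='up' undo_depth=1 redo_depth=1
After op 8 (undo): buf='(empty)' undo_depth=0 redo_depth=2

Answer: no yes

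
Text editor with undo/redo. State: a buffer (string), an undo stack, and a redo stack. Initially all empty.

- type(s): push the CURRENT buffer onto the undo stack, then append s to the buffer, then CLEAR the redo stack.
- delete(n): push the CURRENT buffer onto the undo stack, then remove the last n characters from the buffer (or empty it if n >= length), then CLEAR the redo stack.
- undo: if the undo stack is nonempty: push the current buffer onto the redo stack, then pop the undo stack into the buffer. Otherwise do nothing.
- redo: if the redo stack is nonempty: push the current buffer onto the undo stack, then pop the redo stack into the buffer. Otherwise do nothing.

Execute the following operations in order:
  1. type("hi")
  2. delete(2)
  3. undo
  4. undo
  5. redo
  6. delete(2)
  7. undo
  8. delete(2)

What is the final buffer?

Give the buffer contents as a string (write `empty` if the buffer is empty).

Answer: empty

Derivation:
After op 1 (type): buf='hi' undo_depth=1 redo_depth=0
After op 2 (delete): buf='(empty)' undo_depth=2 redo_depth=0
After op 3 (undo): buf='hi' undo_depth=1 redo_depth=1
After op 4 (undo): buf='(empty)' undo_depth=0 redo_depth=2
After op 5 (redo): buf='hi' undo_depth=1 redo_depth=1
After op 6 (delete): buf='(empty)' undo_depth=2 redo_depth=0
After op 7 (undo): buf='hi' undo_depth=1 redo_depth=1
After op 8 (delete): buf='(empty)' undo_depth=2 redo_depth=0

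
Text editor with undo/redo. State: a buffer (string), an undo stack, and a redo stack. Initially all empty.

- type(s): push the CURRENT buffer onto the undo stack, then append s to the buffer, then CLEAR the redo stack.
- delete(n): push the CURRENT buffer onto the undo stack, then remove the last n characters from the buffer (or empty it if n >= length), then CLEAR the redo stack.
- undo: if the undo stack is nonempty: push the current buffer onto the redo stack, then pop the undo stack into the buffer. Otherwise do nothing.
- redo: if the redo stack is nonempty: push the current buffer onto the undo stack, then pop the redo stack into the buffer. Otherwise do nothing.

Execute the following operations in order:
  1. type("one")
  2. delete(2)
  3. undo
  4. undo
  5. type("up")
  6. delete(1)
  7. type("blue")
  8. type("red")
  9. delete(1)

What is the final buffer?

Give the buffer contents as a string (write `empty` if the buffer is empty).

Answer: ubluere

Derivation:
After op 1 (type): buf='one' undo_depth=1 redo_depth=0
After op 2 (delete): buf='o' undo_depth=2 redo_depth=0
After op 3 (undo): buf='one' undo_depth=1 redo_depth=1
After op 4 (undo): buf='(empty)' undo_depth=0 redo_depth=2
After op 5 (type): buf='up' undo_depth=1 redo_depth=0
After op 6 (delete): buf='u' undo_depth=2 redo_depth=0
After op 7 (type): buf='ublue' undo_depth=3 redo_depth=0
After op 8 (type): buf='ubluered' undo_depth=4 redo_depth=0
After op 9 (delete): buf='ubluere' undo_depth=5 redo_depth=0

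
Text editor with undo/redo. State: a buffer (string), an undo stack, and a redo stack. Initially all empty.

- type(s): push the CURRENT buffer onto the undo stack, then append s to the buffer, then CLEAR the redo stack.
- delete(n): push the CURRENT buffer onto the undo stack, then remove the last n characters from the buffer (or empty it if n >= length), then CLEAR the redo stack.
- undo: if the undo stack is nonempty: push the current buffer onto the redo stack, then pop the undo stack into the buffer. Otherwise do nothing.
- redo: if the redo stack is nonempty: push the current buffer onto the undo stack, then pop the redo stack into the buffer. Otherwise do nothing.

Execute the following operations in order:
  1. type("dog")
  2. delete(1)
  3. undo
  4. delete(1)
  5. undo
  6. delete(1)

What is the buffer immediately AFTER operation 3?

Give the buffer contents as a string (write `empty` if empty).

Answer: dog

Derivation:
After op 1 (type): buf='dog' undo_depth=1 redo_depth=0
After op 2 (delete): buf='do' undo_depth=2 redo_depth=0
After op 3 (undo): buf='dog' undo_depth=1 redo_depth=1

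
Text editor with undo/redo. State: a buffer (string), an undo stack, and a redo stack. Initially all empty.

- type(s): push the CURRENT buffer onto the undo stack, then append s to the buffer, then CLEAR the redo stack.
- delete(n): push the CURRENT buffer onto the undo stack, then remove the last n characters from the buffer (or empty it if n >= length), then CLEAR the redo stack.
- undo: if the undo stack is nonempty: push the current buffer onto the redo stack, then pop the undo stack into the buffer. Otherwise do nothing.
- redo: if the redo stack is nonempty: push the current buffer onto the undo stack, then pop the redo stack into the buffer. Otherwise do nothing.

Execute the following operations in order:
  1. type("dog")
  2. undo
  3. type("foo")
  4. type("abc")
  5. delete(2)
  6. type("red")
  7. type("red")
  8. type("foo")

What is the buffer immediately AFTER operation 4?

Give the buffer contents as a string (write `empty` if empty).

After op 1 (type): buf='dog' undo_depth=1 redo_depth=0
After op 2 (undo): buf='(empty)' undo_depth=0 redo_depth=1
After op 3 (type): buf='foo' undo_depth=1 redo_depth=0
After op 4 (type): buf='fooabc' undo_depth=2 redo_depth=0

Answer: fooabc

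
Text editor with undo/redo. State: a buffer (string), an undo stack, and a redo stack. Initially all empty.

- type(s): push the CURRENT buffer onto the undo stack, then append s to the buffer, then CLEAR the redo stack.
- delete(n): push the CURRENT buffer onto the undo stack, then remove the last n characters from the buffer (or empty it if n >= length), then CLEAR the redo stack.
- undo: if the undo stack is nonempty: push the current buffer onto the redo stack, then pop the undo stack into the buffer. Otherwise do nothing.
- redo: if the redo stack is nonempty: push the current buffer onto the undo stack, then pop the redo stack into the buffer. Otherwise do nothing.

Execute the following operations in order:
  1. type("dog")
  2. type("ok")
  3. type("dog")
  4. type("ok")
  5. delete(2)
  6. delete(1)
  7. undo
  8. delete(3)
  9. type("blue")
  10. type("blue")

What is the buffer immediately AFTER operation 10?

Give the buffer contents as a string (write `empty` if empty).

Answer: dogokblueblue

Derivation:
After op 1 (type): buf='dog' undo_depth=1 redo_depth=0
After op 2 (type): buf='dogok' undo_depth=2 redo_depth=0
After op 3 (type): buf='dogokdog' undo_depth=3 redo_depth=0
After op 4 (type): buf='dogokdogok' undo_depth=4 redo_depth=0
After op 5 (delete): buf='dogokdog' undo_depth=5 redo_depth=0
After op 6 (delete): buf='dogokdo' undo_depth=6 redo_depth=0
After op 7 (undo): buf='dogokdog' undo_depth=5 redo_depth=1
After op 8 (delete): buf='dogok' undo_depth=6 redo_depth=0
After op 9 (type): buf='dogokblue' undo_depth=7 redo_depth=0
After op 10 (type): buf='dogokblueblue' undo_depth=8 redo_depth=0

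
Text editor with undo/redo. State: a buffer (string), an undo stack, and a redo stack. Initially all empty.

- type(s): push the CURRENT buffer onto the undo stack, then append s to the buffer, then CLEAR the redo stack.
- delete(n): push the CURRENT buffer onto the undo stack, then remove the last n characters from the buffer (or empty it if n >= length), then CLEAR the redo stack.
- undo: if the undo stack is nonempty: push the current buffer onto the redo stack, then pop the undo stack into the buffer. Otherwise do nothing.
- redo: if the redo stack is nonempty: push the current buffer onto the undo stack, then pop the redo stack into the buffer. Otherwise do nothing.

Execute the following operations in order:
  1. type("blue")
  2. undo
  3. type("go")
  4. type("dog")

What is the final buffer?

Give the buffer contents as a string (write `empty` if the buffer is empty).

Answer: godog

Derivation:
After op 1 (type): buf='blue' undo_depth=1 redo_depth=0
After op 2 (undo): buf='(empty)' undo_depth=0 redo_depth=1
After op 3 (type): buf='go' undo_depth=1 redo_depth=0
After op 4 (type): buf='godog' undo_depth=2 redo_depth=0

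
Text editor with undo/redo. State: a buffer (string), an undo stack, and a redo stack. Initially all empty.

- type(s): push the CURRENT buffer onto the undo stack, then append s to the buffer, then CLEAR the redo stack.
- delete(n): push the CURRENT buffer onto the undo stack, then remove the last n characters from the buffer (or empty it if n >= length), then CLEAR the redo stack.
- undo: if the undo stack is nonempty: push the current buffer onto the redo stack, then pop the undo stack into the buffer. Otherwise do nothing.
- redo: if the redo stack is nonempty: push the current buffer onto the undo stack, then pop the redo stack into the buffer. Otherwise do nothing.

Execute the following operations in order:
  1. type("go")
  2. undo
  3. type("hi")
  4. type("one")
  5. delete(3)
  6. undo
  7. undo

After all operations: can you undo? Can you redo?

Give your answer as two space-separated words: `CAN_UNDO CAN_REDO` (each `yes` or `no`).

After op 1 (type): buf='go' undo_depth=1 redo_depth=0
After op 2 (undo): buf='(empty)' undo_depth=0 redo_depth=1
After op 3 (type): buf='hi' undo_depth=1 redo_depth=0
After op 4 (type): buf='hione' undo_depth=2 redo_depth=0
After op 5 (delete): buf='hi' undo_depth=3 redo_depth=0
After op 6 (undo): buf='hione' undo_depth=2 redo_depth=1
After op 7 (undo): buf='hi' undo_depth=1 redo_depth=2

Answer: yes yes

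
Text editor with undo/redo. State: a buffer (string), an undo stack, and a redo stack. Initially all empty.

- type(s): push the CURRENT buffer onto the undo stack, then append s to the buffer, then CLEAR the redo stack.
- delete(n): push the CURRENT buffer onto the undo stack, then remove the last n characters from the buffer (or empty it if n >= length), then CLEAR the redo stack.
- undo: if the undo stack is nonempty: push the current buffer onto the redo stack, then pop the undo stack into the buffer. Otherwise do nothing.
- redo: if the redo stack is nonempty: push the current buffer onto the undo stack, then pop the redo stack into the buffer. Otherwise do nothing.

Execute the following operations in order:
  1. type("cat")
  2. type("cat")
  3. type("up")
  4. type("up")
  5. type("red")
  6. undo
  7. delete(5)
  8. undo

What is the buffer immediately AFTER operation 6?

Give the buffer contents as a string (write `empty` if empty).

After op 1 (type): buf='cat' undo_depth=1 redo_depth=0
After op 2 (type): buf='catcat' undo_depth=2 redo_depth=0
After op 3 (type): buf='catcatup' undo_depth=3 redo_depth=0
After op 4 (type): buf='catcatupup' undo_depth=4 redo_depth=0
After op 5 (type): buf='catcatupupred' undo_depth=5 redo_depth=0
After op 6 (undo): buf='catcatupup' undo_depth=4 redo_depth=1

Answer: catcatupup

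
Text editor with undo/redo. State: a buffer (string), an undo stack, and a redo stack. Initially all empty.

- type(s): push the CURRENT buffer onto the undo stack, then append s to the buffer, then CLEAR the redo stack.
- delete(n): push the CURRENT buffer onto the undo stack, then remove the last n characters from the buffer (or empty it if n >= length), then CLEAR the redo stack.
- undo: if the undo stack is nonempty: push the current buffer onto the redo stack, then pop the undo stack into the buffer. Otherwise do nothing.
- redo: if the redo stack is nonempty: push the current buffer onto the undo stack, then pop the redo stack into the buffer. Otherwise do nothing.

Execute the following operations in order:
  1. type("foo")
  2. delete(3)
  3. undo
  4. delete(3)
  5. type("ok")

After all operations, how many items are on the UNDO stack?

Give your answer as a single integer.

Answer: 3

Derivation:
After op 1 (type): buf='foo' undo_depth=1 redo_depth=0
After op 2 (delete): buf='(empty)' undo_depth=2 redo_depth=0
After op 3 (undo): buf='foo' undo_depth=1 redo_depth=1
After op 4 (delete): buf='(empty)' undo_depth=2 redo_depth=0
After op 5 (type): buf='ok' undo_depth=3 redo_depth=0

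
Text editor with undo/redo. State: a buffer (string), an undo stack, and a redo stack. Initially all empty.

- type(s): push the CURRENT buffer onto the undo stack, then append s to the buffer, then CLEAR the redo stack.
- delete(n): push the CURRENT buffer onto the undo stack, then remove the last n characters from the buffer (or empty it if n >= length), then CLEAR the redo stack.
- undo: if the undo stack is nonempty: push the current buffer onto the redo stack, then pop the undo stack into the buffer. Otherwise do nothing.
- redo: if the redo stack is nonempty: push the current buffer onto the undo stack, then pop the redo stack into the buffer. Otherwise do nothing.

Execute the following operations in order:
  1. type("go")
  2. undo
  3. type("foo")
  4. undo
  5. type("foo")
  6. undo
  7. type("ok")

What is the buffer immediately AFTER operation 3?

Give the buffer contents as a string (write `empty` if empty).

Answer: foo

Derivation:
After op 1 (type): buf='go' undo_depth=1 redo_depth=0
After op 2 (undo): buf='(empty)' undo_depth=0 redo_depth=1
After op 3 (type): buf='foo' undo_depth=1 redo_depth=0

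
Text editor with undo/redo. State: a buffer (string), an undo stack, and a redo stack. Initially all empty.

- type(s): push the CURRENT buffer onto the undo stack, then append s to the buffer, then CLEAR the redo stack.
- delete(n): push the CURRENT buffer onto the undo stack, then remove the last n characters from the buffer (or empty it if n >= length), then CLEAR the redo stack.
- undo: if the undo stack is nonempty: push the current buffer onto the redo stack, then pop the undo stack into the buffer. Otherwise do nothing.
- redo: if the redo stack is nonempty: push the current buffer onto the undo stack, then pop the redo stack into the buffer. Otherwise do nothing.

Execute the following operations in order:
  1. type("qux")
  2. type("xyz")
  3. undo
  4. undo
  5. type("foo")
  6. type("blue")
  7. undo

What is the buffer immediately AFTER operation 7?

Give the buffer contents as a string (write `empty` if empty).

After op 1 (type): buf='qux' undo_depth=1 redo_depth=0
After op 2 (type): buf='quxxyz' undo_depth=2 redo_depth=0
After op 3 (undo): buf='qux' undo_depth=1 redo_depth=1
After op 4 (undo): buf='(empty)' undo_depth=0 redo_depth=2
After op 5 (type): buf='foo' undo_depth=1 redo_depth=0
After op 6 (type): buf='fooblue' undo_depth=2 redo_depth=0
After op 7 (undo): buf='foo' undo_depth=1 redo_depth=1

Answer: foo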